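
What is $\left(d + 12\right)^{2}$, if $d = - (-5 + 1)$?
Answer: $256$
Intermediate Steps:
$d = 4$ ($d = \left(-1\right) \left(-4\right) = 4$)
$\left(d + 12\right)^{2} = \left(4 + 12\right)^{2} = 16^{2} = 256$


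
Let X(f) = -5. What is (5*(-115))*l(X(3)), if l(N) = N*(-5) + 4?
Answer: -16675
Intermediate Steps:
l(N) = 4 - 5*N (l(N) = -5*N + 4 = 4 - 5*N)
(5*(-115))*l(X(3)) = (5*(-115))*(4 - 5*(-5)) = -575*(4 + 25) = -575*29 = -16675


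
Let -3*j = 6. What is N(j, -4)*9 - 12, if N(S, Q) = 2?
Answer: 6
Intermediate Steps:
j = -2 (j = -⅓*6 = -2)
N(j, -4)*9 - 12 = 2*9 - 12 = 18 - 12 = 6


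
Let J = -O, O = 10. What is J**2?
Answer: 100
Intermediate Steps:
J = -10 (J = -1*10 = -10)
J**2 = (-10)**2 = 100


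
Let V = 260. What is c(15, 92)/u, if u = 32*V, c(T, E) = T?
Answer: 3/1664 ≈ 0.0018029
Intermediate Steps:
u = 8320 (u = 32*260 = 8320)
c(15, 92)/u = 15/8320 = 15*(1/8320) = 3/1664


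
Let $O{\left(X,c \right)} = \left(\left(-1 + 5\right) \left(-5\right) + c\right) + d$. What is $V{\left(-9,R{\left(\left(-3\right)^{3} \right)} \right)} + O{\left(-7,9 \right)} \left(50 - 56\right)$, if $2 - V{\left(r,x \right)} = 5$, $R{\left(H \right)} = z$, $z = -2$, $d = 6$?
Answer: $27$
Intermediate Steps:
$O{\left(X,c \right)} = -14 + c$ ($O{\left(X,c \right)} = \left(\left(-1 + 5\right) \left(-5\right) + c\right) + 6 = \left(4 \left(-5\right) + c\right) + 6 = \left(-20 + c\right) + 6 = -14 + c$)
$R{\left(H \right)} = -2$
$V{\left(r,x \right)} = -3$ ($V{\left(r,x \right)} = 2 - 5 = -3$)
$V{\left(-9,R{\left(\left(-3\right)^{3} \right)} \right)} + O{\left(-7,9 \right)} \left(50 - 56\right) = -3 + \left(-14 + 9\right) \left(50 - 56\right) = -3 - 5 \left(50 - 56\right) = -3 - -30 = -3 + 30 = 27$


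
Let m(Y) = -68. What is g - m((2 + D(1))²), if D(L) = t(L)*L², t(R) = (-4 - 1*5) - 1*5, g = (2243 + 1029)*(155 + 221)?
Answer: 1230340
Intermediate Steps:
g = 1230272 (g = 3272*376 = 1230272)
t(R) = -14 (t(R) = (-4 - 5) - 5 = -9 - 5 = -14)
D(L) = -14*L²
g - m((2 + D(1))²) = 1230272 - 1*(-68) = 1230272 + 68 = 1230340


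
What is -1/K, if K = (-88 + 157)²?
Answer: -1/4761 ≈ -0.00021004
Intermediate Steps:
K = 4761 (K = 69² = 4761)
-1/K = -1/4761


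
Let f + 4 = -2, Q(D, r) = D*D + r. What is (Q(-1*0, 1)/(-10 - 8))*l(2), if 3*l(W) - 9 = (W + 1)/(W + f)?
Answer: -11/72 ≈ -0.15278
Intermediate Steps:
Q(D, r) = r + D**2 (Q(D, r) = D**2 + r = r + D**2)
f = -6 (f = -4 - 2 = -6)
l(W) = 3 + (1 + W)/(3*(-6 + W)) (l(W) = 3 + ((W + 1)/(W - 6))/3 = 3 + ((1 + W)/(-6 + W))/3 = 3 + (1 + W)/(3*(-6 + W)))
(Q(-1*0, 1)/(-10 - 8))*l(2) = ((1 + (-1*0)**2)/(-10 - 8))*((-53 + 10*2)/(3*(-6 + 2))) = ((1 + 0**2)/(-18))*((1/3)*(-53 + 20)/(-4)) = (-(1 + 0)/18)*((1/3)*(-1/4)*(-33)) = -1/18*1*(11/4) = -1/18*11/4 = -11/72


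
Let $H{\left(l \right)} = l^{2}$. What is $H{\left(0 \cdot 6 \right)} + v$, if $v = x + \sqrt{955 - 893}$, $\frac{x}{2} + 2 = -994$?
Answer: $-1992 + \sqrt{62} \approx -1984.1$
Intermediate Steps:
$x = -1992$ ($x = -4 + 2 \left(-994\right) = -4 - 1988 = -1992$)
$v = -1992 + \sqrt{62}$ ($v = -1992 + \sqrt{955 - 893} = -1992 + \sqrt{62} \approx -1984.1$)
$H{\left(0 \cdot 6 \right)} + v = \left(0 \cdot 6\right)^{2} - \left(1992 - \sqrt{62}\right) = 0^{2} - \left(1992 - \sqrt{62}\right) = 0 - \left(1992 - \sqrt{62}\right) = -1992 + \sqrt{62}$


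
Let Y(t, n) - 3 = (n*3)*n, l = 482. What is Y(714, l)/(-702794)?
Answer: -696975/702794 ≈ -0.99172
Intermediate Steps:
Y(t, n) = 3 + 3*n² (Y(t, n) = 3 + (n*3)*n = 3 + (3*n)*n = 3 + 3*n²)
Y(714, l)/(-702794) = (3 + 3*482²)/(-702794) = (3 + 3*232324)*(-1/702794) = (3 + 696972)*(-1/702794) = 696975*(-1/702794) = -696975/702794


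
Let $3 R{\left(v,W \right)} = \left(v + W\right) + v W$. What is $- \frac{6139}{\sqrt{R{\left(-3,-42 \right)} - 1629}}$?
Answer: $\frac{6139 i \sqrt{178}}{534} \approx 153.38 i$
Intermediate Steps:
$R{\left(v,W \right)} = \frac{W}{3} + \frac{v}{3} + \frac{W v}{3}$ ($R{\left(v,W \right)} = \frac{\left(v + W\right) + v W}{3} = \frac{\left(W + v\right) + W v}{3} = \frac{W + v + W v}{3} = \frac{W}{3} + \frac{v}{3} + \frac{W v}{3}$)
$- \frac{6139}{\sqrt{R{\left(-3,-42 \right)} - 1629}} = - \frac{6139}{\sqrt{\left(\frac{1}{3} \left(-42\right) + \frac{1}{3} \left(-3\right) + \frac{1}{3} \left(-42\right) \left(-3\right)\right) - 1629}} = - \frac{6139}{\sqrt{\left(-14 - 1 + 42\right) - 1629}} = - \frac{6139}{\sqrt{27 - 1629}} = - \frac{6139}{\sqrt{-1602}} = - \frac{6139}{3 i \sqrt{178}} = - 6139 \left(- \frac{i \sqrt{178}}{534}\right) = \frac{6139 i \sqrt{178}}{534}$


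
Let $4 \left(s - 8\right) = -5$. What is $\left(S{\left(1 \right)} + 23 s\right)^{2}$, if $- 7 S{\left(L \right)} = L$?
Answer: $\frac{18861649}{784} \approx 24058.0$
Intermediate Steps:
$s = \frac{27}{4}$ ($s = 8 + \frac{1}{4} \left(-5\right) = 8 - \frac{5}{4} = \frac{27}{4} \approx 6.75$)
$S{\left(L \right)} = - \frac{L}{7}$
$\left(S{\left(1 \right)} + 23 s\right)^{2} = \left(\left(- \frac{1}{7}\right) 1 + 23 \cdot \frac{27}{4}\right)^{2} = \left(- \frac{1}{7} + \frac{621}{4}\right)^{2} = \left(\frac{4343}{28}\right)^{2} = \frac{18861649}{784}$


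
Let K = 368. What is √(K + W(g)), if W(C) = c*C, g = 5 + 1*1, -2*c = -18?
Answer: √422 ≈ 20.543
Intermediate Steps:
c = 9 (c = -½*(-18) = 9)
g = 6 (g = 5 + 1 = 6)
W(C) = 9*C
√(K + W(g)) = √(368 + 9*6) = √(368 + 54) = √422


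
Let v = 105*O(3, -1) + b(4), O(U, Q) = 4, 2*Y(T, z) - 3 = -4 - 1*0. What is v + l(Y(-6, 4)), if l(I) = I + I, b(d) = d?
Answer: 423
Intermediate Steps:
Y(T, z) = -½ (Y(T, z) = 3/2 + (-4 - 1*0)/2 = 3/2 + (-4 + 0)/2 = 3/2 + (½)*(-4) = 3/2 - 2 = -½)
l(I) = 2*I
v = 424 (v = 105*4 + 4 = 420 + 4 = 424)
v + l(Y(-6, 4)) = 424 + 2*(-½) = 424 - 1 = 423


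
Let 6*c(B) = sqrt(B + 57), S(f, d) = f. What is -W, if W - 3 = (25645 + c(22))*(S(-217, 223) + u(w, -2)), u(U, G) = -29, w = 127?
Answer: 6308667 + 41*sqrt(79) ≈ 6.3090e+6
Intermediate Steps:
c(B) = sqrt(57 + B)/6 (c(B) = sqrt(B + 57)/6 = sqrt(57 + B)/6)
W = -6308667 - 41*sqrt(79) (W = 3 + (25645 + sqrt(57 + 22)/6)*(-217 - 29) = 3 + (25645 + sqrt(79)/6)*(-246) = 3 + (-6308670 - 41*sqrt(79)) = -6308667 - 41*sqrt(79) ≈ -6.3090e+6)
-W = -(-6308667 - 41*sqrt(79)) = 6308667 + 41*sqrt(79)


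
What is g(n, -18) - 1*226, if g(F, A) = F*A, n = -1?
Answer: -208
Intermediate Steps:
g(F, A) = A*F
g(n, -18) - 1*226 = -18*(-1) - 1*226 = 18 - 226 = -208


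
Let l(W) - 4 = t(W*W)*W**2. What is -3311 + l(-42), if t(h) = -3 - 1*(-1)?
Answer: -6835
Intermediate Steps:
t(h) = -2 (t(h) = -3 + 1 = -2)
l(W) = 4 - 2*W**2
-3311 + l(-42) = -3311 + (4 - 2*(-42)**2) = -3311 + (4 - 2*1764) = -3311 + (4 - 3528) = -3311 - 3524 = -6835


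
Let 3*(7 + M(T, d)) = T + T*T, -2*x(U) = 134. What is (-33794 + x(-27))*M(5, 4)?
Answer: -101583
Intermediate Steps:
x(U) = -67 (x(U) = -½*134 = -67)
M(T, d) = -7 + T/3 + T²/3 (M(T, d) = -7 + (T + T*T)/3 = -7 + (T + T²)/3 = -7 + (T/3 + T²/3) = -7 + T/3 + T²/3)
(-33794 + x(-27))*M(5, 4) = (-33794 - 67)*(-7 + (⅓)*5 + (⅓)*5²) = -33861*(-7 + 5/3 + (⅓)*25) = -33861*(-7 + 5/3 + 25/3) = -33861*3 = -101583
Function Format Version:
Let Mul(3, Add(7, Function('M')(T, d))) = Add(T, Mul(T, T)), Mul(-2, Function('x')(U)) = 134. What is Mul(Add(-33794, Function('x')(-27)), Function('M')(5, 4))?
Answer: -101583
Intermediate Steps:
Function('x')(U) = -67 (Function('x')(U) = Mul(Rational(-1, 2), 134) = -67)
Function('M')(T, d) = Add(-7, Mul(Rational(1, 3), T), Mul(Rational(1, 3), Pow(T, 2))) (Function('M')(T, d) = Add(-7, Mul(Rational(1, 3), Add(T, Mul(T, T)))) = Add(-7, Mul(Rational(1, 3), Add(T, Pow(T, 2)))) = Add(-7, Add(Mul(Rational(1, 3), T), Mul(Rational(1, 3), Pow(T, 2)))) = Add(-7, Mul(Rational(1, 3), T), Mul(Rational(1, 3), Pow(T, 2))))
Mul(Add(-33794, Function('x')(-27)), Function('M')(5, 4)) = Mul(Add(-33794, -67), Add(-7, Mul(Rational(1, 3), 5), Mul(Rational(1, 3), Pow(5, 2)))) = Mul(-33861, Add(-7, Rational(5, 3), Mul(Rational(1, 3), 25))) = Mul(-33861, Add(-7, Rational(5, 3), Rational(25, 3))) = Mul(-33861, 3) = -101583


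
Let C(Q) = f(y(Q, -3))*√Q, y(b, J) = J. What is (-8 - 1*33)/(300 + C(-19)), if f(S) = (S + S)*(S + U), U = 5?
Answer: -1025/7728 - 41*I*√19/7728 ≈ -0.13263 - 0.023126*I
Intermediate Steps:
f(S) = 2*S*(5 + S) (f(S) = (S + S)*(S + 5) = (2*S)*(5 + S) = 2*S*(5 + S))
C(Q) = -12*√Q (C(Q) = (2*(-3)*(5 - 3))*√Q = (2*(-3)*2)*√Q = -12*√Q)
(-8 - 1*33)/(300 + C(-19)) = (-8 - 1*33)/(300 - 12*I*√19) = (-8 - 33)/(300 - 12*I*√19) = -41/(300 - 12*I*√19)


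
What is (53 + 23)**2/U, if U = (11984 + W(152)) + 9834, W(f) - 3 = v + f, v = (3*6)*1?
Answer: 5776/21991 ≈ 0.26265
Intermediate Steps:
v = 18 (v = 18*1 = 18)
W(f) = 21 + f (W(f) = 3 + (18 + f) = 21 + f)
U = 21991 (U = (11984 + (21 + 152)) + 9834 = (11984 + 173) + 9834 = 12157 + 9834 = 21991)
(53 + 23)**2/U = (53 + 23)**2/21991 = 76**2*(1/21991) = 5776*(1/21991) = 5776/21991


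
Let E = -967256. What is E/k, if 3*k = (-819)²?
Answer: -967256/223587 ≈ -4.3261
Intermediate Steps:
k = 223587 (k = (⅓)*(-819)² = (⅓)*670761 = 223587)
E/k = -967256/223587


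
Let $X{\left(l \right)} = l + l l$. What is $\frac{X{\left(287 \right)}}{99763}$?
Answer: $\frac{82656}{99763} \approx 0.82852$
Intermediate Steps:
$X{\left(l \right)} = l + l^{2}$
$\frac{X{\left(287 \right)}}{99763} = \frac{287 \left(1 + 287\right)}{99763} = 287 \cdot 288 \cdot \frac{1}{99763} = 82656 \cdot \frac{1}{99763} = \frac{82656}{99763}$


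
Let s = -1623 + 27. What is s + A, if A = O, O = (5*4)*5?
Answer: -1496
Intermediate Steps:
O = 100 (O = 20*5 = 100)
A = 100
s = -1596
s + A = -1596 + 100 = -1496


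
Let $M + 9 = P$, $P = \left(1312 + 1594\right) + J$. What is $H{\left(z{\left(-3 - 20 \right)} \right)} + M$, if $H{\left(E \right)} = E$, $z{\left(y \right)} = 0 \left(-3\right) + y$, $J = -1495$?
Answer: $1379$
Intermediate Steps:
$z{\left(y \right)} = y$ ($z{\left(y \right)} = 0 + y = y$)
$P = 1411$ ($P = \left(1312 + 1594\right) - 1495 = 2906 - 1495 = 1411$)
$M = 1402$ ($M = -9 + 1411 = 1402$)
$H{\left(z{\left(-3 - 20 \right)} \right)} + M = \left(-3 - 20\right) + 1402 = -23 + 1402 = 1379$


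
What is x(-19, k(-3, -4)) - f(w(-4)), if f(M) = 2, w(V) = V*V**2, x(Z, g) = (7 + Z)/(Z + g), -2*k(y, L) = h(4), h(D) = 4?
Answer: -10/7 ≈ -1.4286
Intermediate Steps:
k(y, L) = -2 (k(y, L) = -1/2*4 = -2)
x(Z, g) = (7 + Z)/(Z + g)
w(V) = V**3
x(-19, k(-3, -4)) - f(w(-4)) = (7 - 19)/(-19 - 2) - 1*2 = -12/(-21) - 2 = -1/21*(-12) - 2 = 4/7 - 2 = -10/7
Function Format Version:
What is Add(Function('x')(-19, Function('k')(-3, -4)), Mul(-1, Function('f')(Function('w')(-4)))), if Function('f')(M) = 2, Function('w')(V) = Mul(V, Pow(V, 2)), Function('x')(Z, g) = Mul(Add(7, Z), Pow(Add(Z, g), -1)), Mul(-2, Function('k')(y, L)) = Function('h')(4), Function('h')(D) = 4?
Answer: Rational(-10, 7) ≈ -1.4286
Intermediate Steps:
Function('k')(y, L) = -2 (Function('k')(y, L) = Mul(Rational(-1, 2), 4) = -2)
Function('x')(Z, g) = Mul(Pow(Add(Z, g), -1), Add(7, Z))
Function('w')(V) = Pow(V, 3)
Add(Function('x')(-19, Function('k')(-3, -4)), Mul(-1, Function('f')(Function('w')(-4)))) = Add(Mul(Pow(Add(-19, -2), -1), Add(7, -19)), Mul(-1, 2)) = Add(Mul(Pow(-21, -1), -12), -2) = Add(Mul(Rational(-1, 21), -12), -2) = Add(Rational(4, 7), -2) = Rational(-10, 7)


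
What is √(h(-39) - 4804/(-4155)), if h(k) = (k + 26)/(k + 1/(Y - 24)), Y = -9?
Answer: √10663205581770/2675820 ≈ 1.2204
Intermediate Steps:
h(k) = (26 + k)/(-1/33 + k) (h(k) = (k + 26)/(k + 1/(-9 - 24)) = (26 + k)/(k + 1/(-33)) = (26 + k)/(k - 1/33) = (26 + k)/(-1/33 + k))
√(h(-39) - 4804/(-4155)) = √(33*(26 - 39)/(-1 + 33*(-39)) - 4804/(-4155)) = √(33*(-13)/(-1 - 1287) - 4804*(-1/4155)) = √(33*(-13)/(-1288) + 4804/4155) = √(33*(-1/1288)*(-13) + 4804/4155) = √(429/1288 + 4804/4155) = √(7970047/5351640) = √10663205581770/2675820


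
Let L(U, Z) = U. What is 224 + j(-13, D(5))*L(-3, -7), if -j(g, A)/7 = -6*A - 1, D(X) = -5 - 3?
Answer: 1211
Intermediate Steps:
D(X) = -8
j(g, A) = 7 + 42*A (j(g, A) = -7*(-6*A - 1) = -7*(-1 - 6*A) = 7 + 42*A)
224 + j(-13, D(5))*L(-3, -7) = 224 + (7 + 42*(-8))*(-3) = 224 + (7 - 336)*(-3) = 224 - 329*(-3) = 224 + 987 = 1211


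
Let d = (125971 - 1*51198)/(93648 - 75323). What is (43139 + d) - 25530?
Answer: 322759698/18325 ≈ 17613.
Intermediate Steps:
d = 74773/18325 (d = (125971 - 51198)/18325 = 74773*(1/18325) = 74773/18325 ≈ 4.0804)
(43139 + d) - 25530 = (43139 + 74773/18325) - 25530 = 790596948/18325 - 25530 = 322759698/18325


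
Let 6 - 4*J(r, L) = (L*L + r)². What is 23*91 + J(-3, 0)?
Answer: 8369/4 ≈ 2092.3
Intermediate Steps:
J(r, L) = 3/2 - (r + L²)²/4 (J(r, L) = 3/2 - (L*L + r)²/4 = 3/2 - (L² + r)²/4 = 3/2 - (r + L²)²/4)
23*91 + J(-3, 0) = 23*91 + (3/2 - (-3 + 0²)²/4) = 2093 + (3/2 - (-3 + 0)²/4) = 2093 + (3/2 - ¼*(-3)²) = 2093 + (3/2 - ¼*9) = 2093 + (3/2 - 9/4) = 2093 - ¾ = 8369/4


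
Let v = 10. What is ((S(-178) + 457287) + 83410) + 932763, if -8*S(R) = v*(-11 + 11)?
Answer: 1473460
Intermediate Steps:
S(R) = 0 (S(R) = -5*(-11 + 11)/4 = -5*0/4 = -⅛*0 = 0)
((S(-178) + 457287) + 83410) + 932763 = ((0 + 457287) + 83410) + 932763 = (457287 + 83410) + 932763 = 540697 + 932763 = 1473460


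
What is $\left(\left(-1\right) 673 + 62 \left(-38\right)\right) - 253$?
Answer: $-3282$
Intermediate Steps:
$\left(\left(-1\right) 673 + 62 \left(-38\right)\right) - 253 = \left(-673 - 2356\right) - 253 = -3029 - 253 = -3282$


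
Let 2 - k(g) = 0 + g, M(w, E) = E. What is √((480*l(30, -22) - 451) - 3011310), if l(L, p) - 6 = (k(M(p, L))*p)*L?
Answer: √5861519 ≈ 2421.1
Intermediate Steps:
k(g) = 2 - g (k(g) = 2 - (0 + g) = 2 - g)
l(L, p) = 6 + L*p*(2 - L) (l(L, p) = 6 + ((2 - L)*p)*L = 6 + (p*(2 - L))*L = 6 + L*p*(2 - L))
√((480*l(30, -22) - 451) - 3011310) = √((480*(6 - 1*30*(-22)*(-2 + 30)) - 451) - 3011310) = √((480*(6 - 1*30*(-22)*28) - 451) - 3011310) = √((480*(6 + 18480) - 451) - 3011310) = √((480*18486 - 451) - 3011310) = √((8873280 - 451) - 3011310) = √(8872829 - 3011310) = √5861519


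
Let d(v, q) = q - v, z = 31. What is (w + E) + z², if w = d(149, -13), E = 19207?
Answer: 20006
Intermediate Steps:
w = -162 (w = -13 - 1*149 = -13 - 149 = -162)
(w + E) + z² = (-162 + 19207) + 31² = 19045 + 961 = 20006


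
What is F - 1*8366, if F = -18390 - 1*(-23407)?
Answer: -3349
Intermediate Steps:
F = 5017 (F = -18390 + 23407 = 5017)
F - 1*8366 = 5017 - 1*8366 = 5017 - 8366 = -3349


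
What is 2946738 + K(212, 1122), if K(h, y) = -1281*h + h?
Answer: 2675378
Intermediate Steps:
K(h, y) = -1280*h
2946738 + K(212, 1122) = 2946738 - 1280*212 = 2946738 - 271360 = 2675378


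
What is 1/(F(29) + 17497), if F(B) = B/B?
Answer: 1/17498 ≈ 5.7149e-5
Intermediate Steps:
F(B) = 1
1/(F(29) + 17497) = 1/(1 + 17497) = 1/17498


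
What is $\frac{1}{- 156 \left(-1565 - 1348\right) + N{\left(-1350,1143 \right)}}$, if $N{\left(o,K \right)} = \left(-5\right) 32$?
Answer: $\frac{1}{454268} \approx 2.2013 \cdot 10^{-6}$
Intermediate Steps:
$N{\left(o,K \right)} = -160$
$\frac{1}{- 156 \left(-1565 - 1348\right) + N{\left(-1350,1143 \right)}} = \frac{1}{- 156 \left(-1565 - 1348\right) - 160} = \frac{1}{\left(-156\right) \left(-2913\right) - 160} = \frac{1}{454428 - 160} = \frac{1}{454268}$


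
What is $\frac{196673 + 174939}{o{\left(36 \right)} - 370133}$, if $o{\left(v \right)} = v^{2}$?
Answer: $- \frac{371612}{368837} \approx -1.0075$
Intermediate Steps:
$\frac{196673 + 174939}{o{\left(36 \right)} - 370133} = \frac{196673 + 174939}{36^{2} - 370133} = \frac{371612}{1296 - 370133} = \frac{371612}{-368837} = 371612 \left(- \frac{1}{368837}\right) = - \frac{371612}{368837}$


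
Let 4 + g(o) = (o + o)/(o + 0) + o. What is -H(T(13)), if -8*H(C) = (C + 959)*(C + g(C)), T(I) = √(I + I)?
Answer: -933/4 + 479*√26/2 ≈ 987.96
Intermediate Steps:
T(I) = √2*√I (T(I) = √(2*I) = √2*√I)
g(o) = -2 + o (g(o) = -4 + ((o + o)/(o + 0) + o) = -4 + ((2*o)/o + o) = -4 + (2 + o) = -2 + o)
H(C) = -(-2 + 2*C)*(959 + C)/8 (H(C) = -(C + 959)*(C + (-2 + C))/8 = -(959 + C)*(-2 + 2*C)/8 = -(-2 + 2*C)*(959 + C)/8)
-H(T(13)) = -(959/4 - 479*√2*√13/2 - (√2*√13)²/4) = -(959/4 - 479*√26/2 - (√26)²/4) = -(959/4 - 479*√26/2 - ¼*26) = -(959/4 - 479*√26/2 - 13/2) = -(933/4 - 479*√26/2) = -933/4 + 479*√26/2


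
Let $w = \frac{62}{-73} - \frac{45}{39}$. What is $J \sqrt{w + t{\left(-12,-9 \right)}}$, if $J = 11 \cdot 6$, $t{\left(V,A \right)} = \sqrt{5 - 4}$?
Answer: $\frac{132 i \sqrt{225862}}{949} \approx 66.104 i$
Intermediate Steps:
$t{\left(V,A \right)} = 1$ ($t{\left(V,A \right)} = \sqrt{1} = 1$)
$w = - \frac{1901}{949}$ ($w = 62 \left(- \frac{1}{73}\right) - \frac{15}{13} = - \frac{62}{73} - \frac{15}{13} = - \frac{1901}{949} \approx -2.0032$)
$J = 66$
$J \sqrt{w + t{\left(-12,-9 \right)}} = 66 \sqrt{- \frac{1901}{949} + 1} = 66 \sqrt{- \frac{952}{949}} = 66 \frac{2 i \sqrt{225862}}{949} = \frac{132 i \sqrt{225862}}{949}$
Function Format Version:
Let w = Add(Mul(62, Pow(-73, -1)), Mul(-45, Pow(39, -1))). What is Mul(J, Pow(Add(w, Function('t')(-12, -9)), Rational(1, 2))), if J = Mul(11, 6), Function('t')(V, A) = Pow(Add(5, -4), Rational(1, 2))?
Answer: Mul(Rational(132, 949), I, Pow(225862, Rational(1, 2))) ≈ Mul(66.104, I)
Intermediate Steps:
Function('t')(V, A) = 1 (Function('t')(V, A) = Pow(1, Rational(1, 2)) = 1)
w = Rational(-1901, 949) (w = Add(Mul(62, Rational(-1, 73)), Mul(-45, Rational(1, 39))) = Add(Rational(-62, 73), Rational(-15, 13)) = Rational(-1901, 949) ≈ -2.0032)
J = 66
Mul(J, Pow(Add(w, Function('t')(-12, -9)), Rational(1, 2))) = Mul(66, Pow(Add(Rational(-1901, 949), 1), Rational(1, 2))) = Mul(66, Pow(Rational(-952, 949), Rational(1, 2))) = Mul(66, Mul(Rational(2, 949), I, Pow(225862, Rational(1, 2)))) = Mul(Rational(132, 949), I, Pow(225862, Rational(1, 2)))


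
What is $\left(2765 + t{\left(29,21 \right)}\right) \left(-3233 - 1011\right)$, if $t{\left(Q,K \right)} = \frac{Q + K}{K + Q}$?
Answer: $-11738904$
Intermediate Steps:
$t{\left(Q,K \right)} = 1$ ($t{\left(Q,K \right)} = \frac{K + Q}{K + Q} = 1$)
$\left(2765 + t{\left(29,21 \right)}\right) \left(-3233 - 1011\right) = \left(2765 + 1\right) \left(-3233 - 1011\right) = 2766 \left(-4244\right) = -11738904$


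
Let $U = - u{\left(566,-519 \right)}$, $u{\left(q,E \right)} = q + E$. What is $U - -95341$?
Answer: $95294$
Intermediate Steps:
$u{\left(q,E \right)} = E + q$
$U = -47$ ($U = - (-519 + 566) = \left(-1\right) 47 = -47$)
$U - -95341 = -47 - -95341 = -47 + 95341 = 95294$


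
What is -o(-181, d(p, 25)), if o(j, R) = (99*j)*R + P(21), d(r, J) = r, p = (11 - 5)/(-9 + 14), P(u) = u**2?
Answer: 105309/5 ≈ 21062.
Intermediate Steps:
p = 6/5 ≈ 1.2000
o(j, R) = 441 + 99*R*j (o(j, R) = (99*j)*R + 21**2 = 99*R*j + 441 = 441 + 99*R*j)
-o(-181, d(p, 25)) = -(441 + 99*(6/5)*(-181)) = -(441 - 107514/5) = -1*(-105309/5) = 105309/5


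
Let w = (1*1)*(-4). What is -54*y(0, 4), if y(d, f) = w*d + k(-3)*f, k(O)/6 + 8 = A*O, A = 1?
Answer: 14256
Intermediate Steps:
k(O) = -48 + 6*O (k(O) = -48 + 6*(1*O) = -48 + 6*O)
w = -4 (w = 1*(-4) = -4)
y(d, f) = -66*f - 4*d (y(d, f) = -4*d + (-48 + 6*(-3))*f = -4*d + (-48 - 18)*f = -4*d - 66*f = -66*f - 4*d)
-54*y(0, 4) = -54*(-66*4 - 4*0) = -54*(-264 + 0) = -54*(-264) = 14256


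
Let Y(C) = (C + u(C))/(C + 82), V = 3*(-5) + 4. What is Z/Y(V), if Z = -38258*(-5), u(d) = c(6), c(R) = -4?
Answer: -2716318/3 ≈ -9.0544e+5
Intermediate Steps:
u(d) = -4
V = -11 (V = -15 + 4 = -11)
Z = 191290 (Z = -1*(-191290) = 191290)
Y(C) = (-4 + C)/(82 + C) (Y(C) = (C - 4)/(C + 82) = (-4 + C)/(82 + C))
Z/Y(V) = 191290/(((-4 - 11)/(82 - 11))) = 191290/((-15/71)) = 191290/(((1/71)*(-15))) = 191290/(-15/71) = 191290*(-71/15) = -2716318/3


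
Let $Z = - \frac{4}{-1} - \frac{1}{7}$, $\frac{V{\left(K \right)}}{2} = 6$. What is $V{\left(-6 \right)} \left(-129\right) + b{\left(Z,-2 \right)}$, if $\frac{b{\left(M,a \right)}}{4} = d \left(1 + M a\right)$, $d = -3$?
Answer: $- \frac{10272}{7} \approx -1467.4$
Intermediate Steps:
$V{\left(K \right)} = 12$ ($V{\left(K \right)} = 2 \cdot 6 = 12$)
$Z = \frac{27}{7}$ ($Z = \left(-4\right) \left(-1\right) - \frac{1}{7} = 4 - \frac{1}{7} = \frac{27}{7} \approx 3.8571$)
$b{\left(M,a \right)} = -12 - 12 M a$ ($b{\left(M,a \right)} = 4 \left(- 3 \left(1 + M a\right)\right) = 4 \left(-3 - 3 M a\right) = -12 - 12 M a$)
$V{\left(-6 \right)} \left(-129\right) + b{\left(Z,-2 \right)} = 12 \left(-129\right) - \left(12 + \frac{324}{7} \left(-2\right)\right) = -1548 + \left(-12 + \frac{648}{7}\right) = -1548 + \frac{564}{7} = - \frac{10272}{7}$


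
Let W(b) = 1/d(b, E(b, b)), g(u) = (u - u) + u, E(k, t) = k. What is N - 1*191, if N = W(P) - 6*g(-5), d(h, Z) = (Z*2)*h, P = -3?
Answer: -2897/18 ≈ -160.94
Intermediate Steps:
d(h, Z) = 2*Z*h (d(h, Z) = (2*Z)*h = 2*Z*h)
g(u) = u (g(u) = 0 + u = u)
W(b) = 1/(2*b**2) (W(b) = 1/(2*b*b) = 1/(2*b**2))
N = 541/18 (N = (1/2)/(-3)**2 - 6*(-5) = (1/2)*(1/9) + 30 = 1/18 + 30 = 541/18 ≈ 30.056)
N - 1*191 = 541/18 - 1*191 = 541/18 - 191 = -2897/18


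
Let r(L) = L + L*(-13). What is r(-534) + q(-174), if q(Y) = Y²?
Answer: 36684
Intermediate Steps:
r(L) = -12*L (r(L) = L - 13*L = -12*L)
r(-534) + q(-174) = -12*(-534) + (-174)² = 6408 + 30276 = 36684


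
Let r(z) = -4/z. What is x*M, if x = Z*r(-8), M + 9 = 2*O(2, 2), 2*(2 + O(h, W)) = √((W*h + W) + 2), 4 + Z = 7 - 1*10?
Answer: 91/2 - 7*√2 ≈ 35.601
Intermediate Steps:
Z = -7 (Z = -4 + (7 - 1*10) = -4 + (7 - 10) = -4 - 3 = -7)
O(h, W) = -2 + √(2 + W + W*h)/2 (O(h, W) = -2 + √((W*h + W) + 2)/2 = -2 + √((W + W*h) + 2)/2 = -2 + √(2 + W + W*h)/2)
M = -13 + 2*√2 (M = -9 + 2*(-2 + √(2 + 2 + 2*2)/2) = -9 + 2*(-2 + √(2 + 2 + 4)/2) = -9 + 2*(-2 + √8/2) = -9 + 2*(-2 + (2*√2)/2) = -9 + 2*(-2 + √2) = -9 + (-4 + 2*√2) = -13 + 2*√2 ≈ -10.172)
x = -7/2 (x = -(-28)/(-8) = -(-28)*(-1)/8 = -7*½ = -7/2 ≈ -3.5000)
x*M = -7*(-13 + 2*√2)/2 = 91/2 - 7*√2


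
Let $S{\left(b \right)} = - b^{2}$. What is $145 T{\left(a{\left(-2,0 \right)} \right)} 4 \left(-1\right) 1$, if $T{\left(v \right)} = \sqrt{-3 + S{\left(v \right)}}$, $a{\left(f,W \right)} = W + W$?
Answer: $- 580 i \sqrt{3} \approx - 1004.6 i$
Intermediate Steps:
$a{\left(f,W \right)} = 2 W$
$T{\left(v \right)} = \sqrt{-3 - v^{2}}$
$145 T{\left(a{\left(-2,0 \right)} \right)} 4 \left(-1\right) 1 = 145 \sqrt{-3 - \left(2 \cdot 0\right)^{2}} \cdot 4 \left(-1\right) 1 = 145 \sqrt{-3 - 0^{2}} \left(\left(-4\right) 1\right) = 145 \sqrt{-3 - 0} \left(-4\right) = 145 \sqrt{-3 + 0} \left(-4\right) = 145 \sqrt{-3} \left(-4\right) = 145 i \sqrt{3} \left(-4\right) = - 580 i \sqrt{3}$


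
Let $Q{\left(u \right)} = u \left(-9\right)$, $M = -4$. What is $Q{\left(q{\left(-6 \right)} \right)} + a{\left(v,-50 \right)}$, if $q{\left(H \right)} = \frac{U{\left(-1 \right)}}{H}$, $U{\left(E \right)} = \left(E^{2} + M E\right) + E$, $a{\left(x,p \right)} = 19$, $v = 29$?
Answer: $25$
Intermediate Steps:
$U{\left(E \right)} = E^{2} - 3 E$ ($U{\left(E \right)} = \left(E^{2} - 4 E\right) + E = E^{2} - 3 E$)
$q{\left(H \right)} = \frac{4}{H}$ ($q{\left(H \right)} = \frac{\left(-1\right) \left(-3 - 1\right)}{H} = \frac{\left(-1\right) \left(-4\right)}{H} = \frac{4}{H}$)
$Q{\left(u \right)} = - 9 u$
$Q{\left(q{\left(-6 \right)} \right)} + a{\left(v,-50 \right)} = - 9 \frac{4}{-6} + 19 = - 9 \cdot 4 \left(- \frac{1}{6}\right) + 19 = \left(-9\right) \left(- \frac{2}{3}\right) + 19 = 6 + 19 = 25$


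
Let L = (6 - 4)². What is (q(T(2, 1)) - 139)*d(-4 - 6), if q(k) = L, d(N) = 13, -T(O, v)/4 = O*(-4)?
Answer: -1755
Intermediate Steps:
T(O, v) = 16*O (T(O, v) = -4*O*(-4) = -(-16)*O = 16*O)
L = 4 (L = 2² = 4)
q(k) = 4
(q(T(2, 1)) - 139)*d(-4 - 6) = (4 - 139)*13 = -135*13 = -1755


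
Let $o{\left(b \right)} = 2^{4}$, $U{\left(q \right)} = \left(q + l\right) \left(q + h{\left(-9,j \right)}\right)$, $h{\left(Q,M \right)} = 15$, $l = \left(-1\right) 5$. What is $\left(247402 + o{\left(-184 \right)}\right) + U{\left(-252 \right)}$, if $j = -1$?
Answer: $308327$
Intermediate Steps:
$l = -5$
$U{\left(q \right)} = \left(-5 + q\right) \left(15 + q\right)$ ($U{\left(q \right)} = \left(q - 5\right) \left(q + 15\right) = \left(-5 + q\right) \left(15 + q\right)$)
$o{\left(b \right)} = 16$
$\left(247402 + o{\left(-184 \right)}\right) + U{\left(-252 \right)} = \left(247402 + 16\right) + \left(-75 + \left(-252\right)^{2} + 10 \left(-252\right)\right) = 247418 - -60909 = 247418 + 60909 = 308327$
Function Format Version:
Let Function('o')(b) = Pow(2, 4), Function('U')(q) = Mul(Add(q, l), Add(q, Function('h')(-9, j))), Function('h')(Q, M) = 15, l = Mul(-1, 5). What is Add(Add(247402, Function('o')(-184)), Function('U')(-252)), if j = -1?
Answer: 308327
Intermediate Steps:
l = -5
Function('U')(q) = Mul(Add(-5, q), Add(15, q)) (Function('U')(q) = Mul(Add(q, -5), Add(q, 15)) = Mul(Add(-5, q), Add(15, q)))
Function('o')(b) = 16
Add(Add(247402, Function('o')(-184)), Function('U')(-252)) = Add(Add(247402, 16), Add(-75, Pow(-252, 2), Mul(10, -252))) = Add(247418, Add(-75, 63504, -2520)) = Add(247418, 60909) = 308327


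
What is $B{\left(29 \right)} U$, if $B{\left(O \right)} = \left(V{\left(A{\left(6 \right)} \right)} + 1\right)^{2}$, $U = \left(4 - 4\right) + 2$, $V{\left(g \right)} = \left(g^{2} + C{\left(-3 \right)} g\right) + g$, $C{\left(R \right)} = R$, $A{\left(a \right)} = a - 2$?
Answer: $162$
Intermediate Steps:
$A{\left(a \right)} = -2 + a$
$V{\left(g \right)} = g^{2} - 2 g$ ($V{\left(g \right)} = \left(g^{2} - 3 g\right) + g = g^{2} - 2 g$)
$U = 2$ ($U = 0 + 2 = 2$)
$B{\left(O \right)} = 81$ ($B{\left(O \right)} = \left(\left(-2 + 6\right) \left(-2 + \left(-2 + 6\right)\right) + 1\right)^{2} = \left(4 \left(-2 + 4\right) + 1\right)^{2} = \left(4 \cdot 2 + 1\right)^{2} = \left(8 + 1\right)^{2} = 9^{2} = 81$)
$B{\left(29 \right)} U = 81 \cdot 2 = 162$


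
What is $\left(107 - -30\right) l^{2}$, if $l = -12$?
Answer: $19728$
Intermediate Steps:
$\left(107 - -30\right) l^{2} = \left(107 - -30\right) \left(-12\right)^{2} = \left(107 + 30\right) 144 = 137 \cdot 144 = 19728$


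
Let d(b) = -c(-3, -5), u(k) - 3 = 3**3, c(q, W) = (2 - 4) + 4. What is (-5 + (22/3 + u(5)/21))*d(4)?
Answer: -158/21 ≈ -7.5238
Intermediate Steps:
c(q, W) = 2 (c(q, W) = -2 + 4 = 2)
u(k) = 30 (u(k) = 3 + 3**3 = 3 + 27 = 30)
d(b) = -2 (d(b) = -1*2 = -2)
(-5 + (22/3 + u(5)/21))*d(4) = (-5 + (22/3 + 30/21))*(-2) = (-5 + (22*(1/3) + 30*(1/21)))*(-2) = (-5 + (22/3 + 10/7))*(-2) = (-5 + 184/21)*(-2) = (79/21)*(-2) = -158/21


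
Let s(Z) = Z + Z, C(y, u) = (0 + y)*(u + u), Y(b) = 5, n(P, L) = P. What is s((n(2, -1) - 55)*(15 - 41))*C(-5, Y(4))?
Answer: -137800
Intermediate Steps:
C(y, u) = 2*u*y (C(y, u) = y*(2*u) = 2*u*y)
s(Z) = 2*Z
s((n(2, -1) - 55)*(15 - 41))*C(-5, Y(4)) = (2*((2 - 55)*(15 - 41)))*(2*5*(-5)) = (2*(-53*(-26)))*(-50) = (2*1378)*(-50) = 2756*(-50) = -137800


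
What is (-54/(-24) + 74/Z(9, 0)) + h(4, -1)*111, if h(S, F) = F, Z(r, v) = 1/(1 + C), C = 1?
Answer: 157/4 ≈ 39.250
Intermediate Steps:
Z(r, v) = ½ (Z(r, v) = 1/(1 + 1) = 1/2 = ½)
(-54/(-24) + 74/Z(9, 0)) + h(4, -1)*111 = (-54/(-24) + 74/(½)) - 1*111 = (-54*(-1/24) + 74*2) - 111 = (9/4 + 148) - 111 = 601/4 - 111 = 157/4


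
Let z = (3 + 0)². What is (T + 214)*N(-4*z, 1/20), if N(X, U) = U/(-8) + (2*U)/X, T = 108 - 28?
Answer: -637/240 ≈ -2.6542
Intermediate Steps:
T = 80
z = 9 (z = 3² = 9)
N(X, U) = -U/8 + 2*U/X (N(X, U) = U*(-⅛) + 2*U/X = -U/8 + 2*U/X)
(T + 214)*N(-4*z, 1/20) = (80 + 214)*((⅛)*(16 - (-4)*9)/(20*(-4*9))) = 294*((⅛)*(1/20)*(16 - 1*(-36))/(-36)) = 294*((⅛)*(1/20)*(-1/36)*(16 + 36)) = 294*((⅛)*(1/20)*(-1/36)*52) = 294*(-13/1440) = -637/240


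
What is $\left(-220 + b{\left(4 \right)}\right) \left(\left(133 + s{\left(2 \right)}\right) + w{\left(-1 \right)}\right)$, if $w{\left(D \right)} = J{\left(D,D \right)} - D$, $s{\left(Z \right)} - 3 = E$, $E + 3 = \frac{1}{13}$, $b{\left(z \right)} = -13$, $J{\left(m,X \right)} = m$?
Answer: $- \frac{403090}{13} \approx -31007.0$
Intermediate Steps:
$E = - \frac{38}{13}$ ($E = -3 + \frac{1}{13} = - \frac{38}{13} \approx -2.9231$)
$s{\left(Z \right)} = \frac{1}{13}$ ($s{\left(Z \right)} = 3 - \frac{38}{13} = \frac{1}{13}$)
$w{\left(D \right)} = 0$ ($w{\left(D \right)} = D - D = 0$)
$\left(-220 + b{\left(4 \right)}\right) \left(\left(133 + s{\left(2 \right)}\right) + w{\left(-1 \right)}\right) = \left(-220 - 13\right) \left(\left(133 + \frac{1}{13}\right) + 0\right) = - 233 \left(\frac{1730}{13} + 0\right) = \left(-233\right) \frac{1730}{13} = - \frac{403090}{13}$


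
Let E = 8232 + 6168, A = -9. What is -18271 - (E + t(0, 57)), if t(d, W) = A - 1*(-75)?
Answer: -32737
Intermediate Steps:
E = 14400
t(d, W) = 66 (t(d, W) = -9 - 1*(-75) = -9 + 75 = 66)
-18271 - (E + t(0, 57)) = -18271 - (14400 + 66) = -18271 - 1*14466 = -18271 - 14466 = -32737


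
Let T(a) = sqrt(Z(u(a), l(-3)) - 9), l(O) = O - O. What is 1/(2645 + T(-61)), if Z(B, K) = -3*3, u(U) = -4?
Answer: 2645/6996043 - 3*I*sqrt(2)/6996043 ≈ 0.00037807 - 6.0643e-7*I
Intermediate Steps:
l(O) = 0
Z(B, K) = -9
T(a) = 3*I*sqrt(2) (T(a) = sqrt(-9 - 9) = sqrt(-18) = 3*I*sqrt(2))
1/(2645 + T(-61)) = 1/(2645 + 3*I*sqrt(2))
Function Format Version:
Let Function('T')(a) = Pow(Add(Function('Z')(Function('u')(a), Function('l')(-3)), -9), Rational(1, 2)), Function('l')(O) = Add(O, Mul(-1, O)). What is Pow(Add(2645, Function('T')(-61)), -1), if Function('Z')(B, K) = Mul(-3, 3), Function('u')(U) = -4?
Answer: Add(Rational(2645, 6996043), Mul(Rational(-3, 6996043), I, Pow(2, Rational(1, 2)))) ≈ Add(0.00037807, Mul(-6.0643e-7, I))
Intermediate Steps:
Function('l')(O) = 0
Function('Z')(B, K) = -9
Function('T')(a) = Mul(3, I, Pow(2, Rational(1, 2))) (Function('T')(a) = Pow(Add(-9, -9), Rational(1, 2)) = Pow(-18, Rational(1, 2)) = Mul(3, I, Pow(2, Rational(1, 2))))
Pow(Add(2645, Function('T')(-61)), -1) = Pow(Add(2645, Mul(3, I, Pow(2, Rational(1, 2)))), -1)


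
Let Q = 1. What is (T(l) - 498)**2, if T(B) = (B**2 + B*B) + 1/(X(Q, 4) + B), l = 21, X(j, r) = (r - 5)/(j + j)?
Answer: 247936516/1681 ≈ 1.4749e+5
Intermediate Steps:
X(j, r) = (-5 + r)/(2*j) (X(j, r) = (-5 + r)/((2*j)) = (-5 + r)*(1/(2*j)) = (-5 + r)/(2*j))
T(B) = 1/(-1/2 + B) + 2*B**2 (T(B) = (B**2 + B*B) + 1/((1/2)*(-5 + 4)/1 + B) = (B**2 + B**2) + 1/((1/2)*1*(-1) + B) = 2*B**2 + 1/(-1/2 + B) = 1/(-1/2 + B) + 2*B**2)
(T(l) - 498)**2 = (2*(1 - 1*21**2 + 2*21**3)/(-1 + 2*21) - 498)**2 = (2*(1 - 1*441 + 2*9261)/(-1 + 42) - 498)**2 = (2*(1 - 441 + 18522)/41 - 498)**2 = (2*(1/41)*18082 - 498)**2 = (36164/41 - 498)**2 = (15746/41)**2 = 247936516/1681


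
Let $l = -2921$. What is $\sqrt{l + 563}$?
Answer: $3 i \sqrt{262} \approx 48.559 i$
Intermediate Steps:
$\sqrt{l + 563} = \sqrt{-2921 + 563} = \sqrt{-2358} = 3 i \sqrt{262}$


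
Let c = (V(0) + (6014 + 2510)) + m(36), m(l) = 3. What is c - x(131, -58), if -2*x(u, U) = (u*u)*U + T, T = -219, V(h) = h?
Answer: -978503/2 ≈ -4.8925e+5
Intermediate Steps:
x(u, U) = 219/2 - U*u**2/2 (x(u, U) = -((u*u)*U - 219)/2 = -(u**2*U - 219)/2 = -(U*u**2 - 219)/2 = -(-219 + U*u**2)/2 = 219/2 - U*u**2/2)
c = 8527 (c = (0 + (6014 + 2510)) + 3 = (0 + 8524) + 3 = 8524 + 3 = 8527)
c - x(131, -58) = 8527 - (219/2 - 1/2*(-58)*131**2) = 8527 - (219/2 - 1/2*(-58)*17161) = 8527 - (219/2 + 497669) = 8527 - 1*995557/2 = 8527 - 995557/2 = -978503/2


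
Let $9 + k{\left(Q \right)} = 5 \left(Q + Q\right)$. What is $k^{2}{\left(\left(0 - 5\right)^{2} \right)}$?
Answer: $58081$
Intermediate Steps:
$k{\left(Q \right)} = -9 + 10 Q$ ($k{\left(Q \right)} = -9 + 5 \left(Q + Q\right) = -9 + 5 \cdot 2 Q = -9 + 10 Q$)
$k^{2}{\left(\left(0 - 5\right)^{2} \right)} = \left(-9 + 10 \left(0 - 5\right)^{2}\right)^{2} = \left(-9 + 10 \left(-5\right)^{2}\right)^{2} = \left(-9 + 10 \cdot 25\right)^{2} = \left(-9 + 250\right)^{2} = 241^{2} = 58081$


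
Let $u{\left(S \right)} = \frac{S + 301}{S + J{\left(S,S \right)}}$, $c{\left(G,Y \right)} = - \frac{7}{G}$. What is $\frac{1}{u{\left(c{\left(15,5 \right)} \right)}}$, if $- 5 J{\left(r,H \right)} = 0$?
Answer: $- \frac{1}{644} \approx -0.0015528$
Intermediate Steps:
$J{\left(r,H \right)} = 0$ ($J{\left(r,H \right)} = \left(- \frac{1}{5}\right) 0 = 0$)
$u{\left(S \right)} = \frac{301 + S}{S}$ ($u{\left(S \right)} = \frac{S + 301}{S + 0} = \frac{301 + S}{S}$)
$\frac{1}{u{\left(c{\left(15,5 \right)} \right)}} = \frac{1}{\frac{1}{\left(-7\right) \frac{1}{15}} \left(301 - \frac{7}{15}\right)} = \frac{1}{\frac{1}{- \frac{7}{15}} \left(301 - \frac{7}{15}\right)} = \frac{1}{\left(- \frac{15}{7}\right) \frac{4508}{15}} = \frac{1}{-644} = - \frac{1}{644}$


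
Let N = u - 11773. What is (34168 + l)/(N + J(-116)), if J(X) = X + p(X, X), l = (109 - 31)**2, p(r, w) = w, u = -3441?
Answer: -20126/7723 ≈ -2.6060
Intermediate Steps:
N = -15214 (N = -3441 - 11773 = -15214)
l = 6084 (l = 78**2 = 6084)
J(X) = 2*X (J(X) = X + X = 2*X)
(34168 + l)/(N + J(-116)) = (34168 + 6084)/(-15214 + 2*(-116)) = 40252/(-15214 - 232) = 40252/(-15446) = 40252*(-1/15446) = -20126/7723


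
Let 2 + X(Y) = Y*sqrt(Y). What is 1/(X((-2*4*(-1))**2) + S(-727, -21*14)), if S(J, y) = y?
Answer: 1/216 ≈ 0.0046296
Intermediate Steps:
X(Y) = -2 + Y**(3/2) (X(Y) = -2 + Y*sqrt(Y) = -2 + Y**(3/2))
1/(X((-2*4*(-1))**2) + S(-727, -21*14)) = 1/((-2 + ((-2*4*(-1))**2)**(3/2)) - 21*14) = 1/((-2 + ((-8*(-1))**2)**(3/2)) - 294) = 1/((-2 + (8**2)**(3/2)) - 294) = 1/((-2 + 64**(3/2)) - 294) = 1/((-2 + 512) - 294) = 1/(510 - 294) = 1/216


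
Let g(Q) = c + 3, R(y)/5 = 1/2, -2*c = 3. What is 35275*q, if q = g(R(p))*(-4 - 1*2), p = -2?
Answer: -317475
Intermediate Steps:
c = -3/2 (c = -½*3 = -3/2 ≈ -1.5000)
R(y) = 5/2 (R(y) = 5*(1/2) = 5*(1*(½)) = 5*(½) = 5/2)
g(Q) = 3/2 (g(Q) = -3/2 + 3 = 3/2)
q = -9 (q = 3*(-4 - 1*2)/2 = 3*(-4 - 2)/2 = (3/2)*(-6) = -9)
35275*q = 35275*(-9) = -317475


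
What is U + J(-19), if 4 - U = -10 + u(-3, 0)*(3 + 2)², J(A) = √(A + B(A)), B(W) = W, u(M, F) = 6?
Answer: -136 + I*√38 ≈ -136.0 + 6.1644*I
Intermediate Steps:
J(A) = √2*√A (J(A) = √(A + A) = √(2*A) = √2*√A)
U = -136 (U = 4 - (-10 + 6*(3 + 2)²) = 4 - (-10 + 6*5²) = 4 - (-10 + 6*25) = 4 - (-10 + 150) = 4 - 1*140 = 4 - 140 = -136)
U + J(-19) = -136 + √2*√(-19) = -136 + √2*(I*√19) = -136 + I*√38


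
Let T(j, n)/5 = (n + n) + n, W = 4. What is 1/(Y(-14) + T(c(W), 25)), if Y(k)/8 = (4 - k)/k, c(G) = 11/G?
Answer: 7/2553 ≈ 0.0027419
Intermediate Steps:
T(j, n) = 15*n (T(j, n) = 5*((n + n) + n) = 5*(2*n + n) = 5*(3*n) = 15*n)
Y(k) = 8*(4 - k)/k (Y(k) = 8*((4 - k)/k) = 8*(4 - k)/k)
1/(Y(-14) + T(c(W), 25)) = 1/((-8 + 32/(-14)) + 15*25) = 1/((-8 + 32*(-1/14)) + 375) = 1/((-8 - 16/7) + 375) = 1/(-72/7 + 375) = 1/(2553/7) = 7/2553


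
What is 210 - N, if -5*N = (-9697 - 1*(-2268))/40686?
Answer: 42712871/203430 ≈ 209.96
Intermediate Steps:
N = 7429/203430 (N = -(-9697 - 1*(-2268))/(5*40686) = -(-9697 + 2268)/(5*40686) = -(-7429)/(5*40686) = -⅕*(-7429/40686) = 7429/203430 ≈ 0.036519)
210 - N = 210 - 1*7429/203430 = 210 - 7429/203430 = 42712871/203430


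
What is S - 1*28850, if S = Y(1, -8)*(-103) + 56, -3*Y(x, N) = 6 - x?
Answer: -85867/3 ≈ -28622.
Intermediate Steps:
Y(x, N) = -2 + x/3 (Y(x, N) = -(6 - x)/3 = -2 + x/3)
S = 683/3 (S = (-2 + (1/3)*1)*(-103) + 56 = (-2 + 1/3)*(-103) + 56 = -5/3*(-103) + 56 = 515/3 + 56 = 683/3 ≈ 227.67)
S - 1*28850 = 683/3 - 1*28850 = 683/3 - 28850 = -85867/3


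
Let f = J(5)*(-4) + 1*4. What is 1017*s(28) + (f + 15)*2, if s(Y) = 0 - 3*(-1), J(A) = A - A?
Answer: 3089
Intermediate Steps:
J(A) = 0
s(Y) = 3 (s(Y) = 0 + 3 = 3)
f = 4 (f = 0*(-4) + 1*4 = 0 + 4 = 4)
1017*s(28) + (f + 15)*2 = 1017*3 + (4 + 15)*2 = 3051 + 19*2 = 3051 + 38 = 3089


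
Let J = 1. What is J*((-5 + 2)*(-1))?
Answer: 3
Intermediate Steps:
J*((-5 + 2)*(-1)) = 1*((-5 + 2)*(-1)) = 1*(-3*(-1)) = 1*3 = 3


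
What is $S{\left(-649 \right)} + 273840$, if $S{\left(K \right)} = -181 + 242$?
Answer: $273901$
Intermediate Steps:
$S{\left(K \right)} = 61$
$S{\left(-649 \right)} + 273840 = 61 + 273840 = 273901$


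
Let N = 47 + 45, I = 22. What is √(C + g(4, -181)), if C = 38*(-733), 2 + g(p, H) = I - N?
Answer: I*√27926 ≈ 167.11*I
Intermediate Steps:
N = 92
g(p, H) = -72 (g(p, H) = -2 + (22 - 1*92) = -2 + (22 - 92) = -2 - 70 = -72)
C = -27854
√(C + g(4, -181)) = √(-27854 - 72) = √(-27926) = I*√27926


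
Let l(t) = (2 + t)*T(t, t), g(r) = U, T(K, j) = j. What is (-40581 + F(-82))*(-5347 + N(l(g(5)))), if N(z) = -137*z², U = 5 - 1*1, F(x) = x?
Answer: 3426223717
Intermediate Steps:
U = 4 (U = 5 - 1 = 4)
g(r) = 4
l(t) = t*(2 + t) (l(t) = (2 + t)*t = t*(2 + t))
(-40581 + F(-82))*(-5347 + N(l(g(5)))) = (-40581 - 82)*(-5347 - 137*16*(2 + 4)²) = -40663*(-5347 - 137*(4*6)²) = -40663*(-5347 - 137*24²) = -40663*(-5347 - 137*576) = -40663*(-5347 - 78912) = -40663*(-84259) = 3426223717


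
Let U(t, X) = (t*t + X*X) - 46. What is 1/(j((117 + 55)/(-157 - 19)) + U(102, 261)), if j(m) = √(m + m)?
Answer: 1726538/135496975745 - I*√946/135496975745 ≈ 1.2742e-5 - 2.2699e-10*I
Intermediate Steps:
j(m) = √2*√m (j(m) = √(2*m) = √2*√m)
U(t, X) = -46 + X² + t² (U(t, X) = (t² + X²) - 46 = (X² + t²) - 46 = -46 + X² + t²)
1/(j((117 + 55)/(-157 - 19)) + U(102, 261)) = 1/(√2*√((117 + 55)/(-157 - 19)) + (-46 + 261² + 102²)) = 1/(√2*√(172/(-176)) + (-46 + 68121 + 10404)) = 1/(√2*√(172*(-1/176)) + 78479) = 1/(√2*√(-43/44) + 78479) = 1/(√2*(I*√473/22) + 78479) = 1/(I*√946/22 + 78479) = 1/(78479 + I*√946/22)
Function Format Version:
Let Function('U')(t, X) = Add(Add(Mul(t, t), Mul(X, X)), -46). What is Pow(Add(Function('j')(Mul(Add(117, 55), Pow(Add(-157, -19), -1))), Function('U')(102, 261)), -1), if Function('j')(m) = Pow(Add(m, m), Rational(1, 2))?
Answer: Add(Rational(1726538, 135496975745), Mul(Rational(-1, 135496975745), I, Pow(946, Rational(1, 2)))) ≈ Add(1.2742e-5, Mul(-2.2699e-10, I))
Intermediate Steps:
Function('j')(m) = Mul(Pow(2, Rational(1, 2)), Pow(m, Rational(1, 2))) (Function('j')(m) = Pow(Mul(2, m), Rational(1, 2)) = Mul(Pow(2, Rational(1, 2)), Pow(m, Rational(1, 2))))
Function('U')(t, X) = Add(-46, Pow(X, 2), Pow(t, 2)) (Function('U')(t, X) = Add(Add(Pow(t, 2), Pow(X, 2)), -46) = Add(Add(Pow(X, 2), Pow(t, 2)), -46) = Add(-46, Pow(X, 2), Pow(t, 2)))
Pow(Add(Function('j')(Mul(Add(117, 55), Pow(Add(-157, -19), -1))), Function('U')(102, 261)), -1) = Pow(Add(Mul(Pow(2, Rational(1, 2)), Pow(Mul(Add(117, 55), Pow(Add(-157, -19), -1)), Rational(1, 2))), Add(-46, Pow(261, 2), Pow(102, 2))), -1) = Pow(Add(Mul(Pow(2, Rational(1, 2)), Pow(Mul(172, Pow(-176, -1)), Rational(1, 2))), Add(-46, 68121, 10404)), -1) = Pow(Add(Mul(Pow(2, Rational(1, 2)), Pow(Mul(172, Rational(-1, 176)), Rational(1, 2))), 78479), -1) = Pow(Add(Mul(Pow(2, Rational(1, 2)), Pow(Rational(-43, 44), Rational(1, 2))), 78479), -1) = Pow(Add(Mul(Pow(2, Rational(1, 2)), Mul(Rational(1, 22), I, Pow(473, Rational(1, 2)))), 78479), -1) = Pow(Add(Mul(Rational(1, 22), I, Pow(946, Rational(1, 2))), 78479), -1) = Pow(Add(78479, Mul(Rational(1, 22), I, Pow(946, Rational(1, 2)))), -1)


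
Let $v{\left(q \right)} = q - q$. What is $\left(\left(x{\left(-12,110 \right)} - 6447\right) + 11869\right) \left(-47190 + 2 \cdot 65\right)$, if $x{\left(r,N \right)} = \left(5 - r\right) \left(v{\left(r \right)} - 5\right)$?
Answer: $-251159220$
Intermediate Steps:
$v{\left(q \right)} = 0$
$x{\left(r,N \right)} = -25 + 5 r$ ($x{\left(r,N \right)} = \left(5 - r\right) \left(0 - 5\right) = \left(5 - r\right) \left(-5\right) = -25 + 5 r$)
$\left(\left(x{\left(-12,110 \right)} - 6447\right) + 11869\right) \left(-47190 + 2 \cdot 65\right) = \left(\left(\left(-25 + 5 \left(-12\right)\right) - 6447\right) + 11869\right) \left(-47190 + 2 \cdot 65\right) = \left(\left(\left(-25 - 60\right) - 6447\right) + 11869\right) \left(-47190 + 130\right) = \left(\left(-85 - 6447\right) + 11869\right) \left(-47060\right) = \left(-6532 + 11869\right) \left(-47060\right) = 5337 \left(-47060\right) = -251159220$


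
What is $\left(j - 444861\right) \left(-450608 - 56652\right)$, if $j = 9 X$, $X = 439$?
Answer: $223656006600$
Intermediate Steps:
$j = 3951$ ($j = 9 \cdot 439 = 3951$)
$\left(j - 444861\right) \left(-450608 - 56652\right) = \left(3951 - 444861\right) \left(-450608 - 56652\right) = \left(-440910\right) \left(-507260\right) = 223656006600$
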